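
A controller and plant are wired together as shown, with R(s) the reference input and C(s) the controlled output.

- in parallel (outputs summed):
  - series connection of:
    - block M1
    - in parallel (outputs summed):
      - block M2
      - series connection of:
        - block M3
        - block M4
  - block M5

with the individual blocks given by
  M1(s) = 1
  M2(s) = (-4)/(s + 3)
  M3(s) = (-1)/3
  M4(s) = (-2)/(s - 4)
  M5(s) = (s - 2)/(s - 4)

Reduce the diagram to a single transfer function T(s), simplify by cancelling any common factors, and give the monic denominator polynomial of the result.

Reducing step by step:

Step 1 - multiply M3, M4 (series) -> 2/(3*s - 12)
Step 2 - parallel reduction of M2, (M3*M4) -> (54 - 10*s)/(3*s^2 - 3*s - 36)
Step 3 - series reduction of M1, (M2+(M3*M4)) -> (54 - 10*s)/(3*s^2 - 3*s - 36)
Step 4 - add (M1*(M2+(M3*M4))), M5 (parallel) -> (3*s^2 - 7*s + 36)/(3*s^2 - 3*s - 36)
T(s) is the step-4 result (common factors already cancelled). Leading coefficient of the denominator: 3. Divide through by 3 for the monic polynomial.

Answer: s^2 - s - 12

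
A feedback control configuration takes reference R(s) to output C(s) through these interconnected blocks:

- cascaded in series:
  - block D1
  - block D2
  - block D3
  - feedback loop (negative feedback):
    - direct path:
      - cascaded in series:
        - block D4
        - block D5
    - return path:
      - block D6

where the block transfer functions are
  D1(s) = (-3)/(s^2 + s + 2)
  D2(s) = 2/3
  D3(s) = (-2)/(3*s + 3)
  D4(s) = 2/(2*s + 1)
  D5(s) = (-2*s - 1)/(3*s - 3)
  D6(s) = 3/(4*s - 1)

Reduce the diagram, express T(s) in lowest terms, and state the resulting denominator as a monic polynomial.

Answer: s^5 + 3*s^4/4 + s^3/4 - 9*s^2/4 - 13*s/4 - 1/2

Working:
Step 1 - reduce the series chain D4, D5: (-2)/(3*s - 3)
Step 2 - feedback reduction of (D4*D5), D6: (2 - 8*s)/(12*s^2 - 15*s - 3)
Step 3 - series reduction of D1, D2, D3, [(D4*D5)/(1+(D4*D5)*D6)]: (8 - 32*s)/(36*s^5 + 27*s^4 + 9*s^3 - 81*s^2 - 117*s - 18)
The result of step 3 is T(s) in lowest terms. Its denominator has leading coefficient 36; dividing the denominator through by 36 makes it monic.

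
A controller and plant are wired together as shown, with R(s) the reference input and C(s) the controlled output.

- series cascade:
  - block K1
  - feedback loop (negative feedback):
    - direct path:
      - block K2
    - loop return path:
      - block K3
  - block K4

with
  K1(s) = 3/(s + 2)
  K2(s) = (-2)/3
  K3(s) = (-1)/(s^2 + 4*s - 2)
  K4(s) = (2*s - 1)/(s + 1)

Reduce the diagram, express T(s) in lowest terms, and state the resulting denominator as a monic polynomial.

[1] collapse the loop (K2 forward, K3 return) = (-2*s^2 - 8*s + 4)/(3*s^2 + 12*s - 4)
[2] reduce the series chain K1, [K2/(1+K2*K3)], K4 = (-12*s^3 - 42*s^2 + 48*s - 12)/(3*s^4 + 21*s^3 + 38*s^2 + 12*s - 8)
Step 2 gives the fully reduced T(s), with no common factor left to cancel. The denominator's leading coefficient is 3, so divide each of its coefficients by 3 to get the monic form.

Answer: s^4 + 7*s^3 + 38*s^2/3 + 4*s - 8/3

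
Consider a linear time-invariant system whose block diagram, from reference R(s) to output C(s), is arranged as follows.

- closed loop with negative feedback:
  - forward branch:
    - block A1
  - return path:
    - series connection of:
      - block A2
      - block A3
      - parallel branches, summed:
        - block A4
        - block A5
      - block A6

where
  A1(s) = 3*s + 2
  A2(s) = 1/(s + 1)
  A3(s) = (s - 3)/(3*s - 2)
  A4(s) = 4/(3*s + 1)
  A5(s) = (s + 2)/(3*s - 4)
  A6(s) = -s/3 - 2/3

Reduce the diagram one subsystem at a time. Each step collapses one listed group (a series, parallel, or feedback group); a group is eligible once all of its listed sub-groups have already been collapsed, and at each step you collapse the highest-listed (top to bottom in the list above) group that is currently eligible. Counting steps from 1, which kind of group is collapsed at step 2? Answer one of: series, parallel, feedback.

Answer: series

Working:
Step 1 - reduce the parallel group A4, A5
Step 2 - combine A2, A3, (A4+A5), A6 in series
Step 3 - apply the feedback formula to A1, (A2*A3*(A4+A5)*A6)
Step 2: series.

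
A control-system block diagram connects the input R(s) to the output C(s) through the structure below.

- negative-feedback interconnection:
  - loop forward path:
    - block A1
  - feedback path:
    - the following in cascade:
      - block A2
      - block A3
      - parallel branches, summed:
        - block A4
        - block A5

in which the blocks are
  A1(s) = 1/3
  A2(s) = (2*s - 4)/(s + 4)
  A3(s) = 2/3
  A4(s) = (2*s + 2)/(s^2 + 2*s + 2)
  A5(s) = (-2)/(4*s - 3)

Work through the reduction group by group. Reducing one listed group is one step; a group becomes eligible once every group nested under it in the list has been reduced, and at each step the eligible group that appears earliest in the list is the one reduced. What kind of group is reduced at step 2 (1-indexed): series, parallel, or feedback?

The answer is series.

Reasoning:
[1] parallel reduction of A4, A5
[2] cascade A2, A3, (A4+A5)
[3] collapse the loop (A1 forward, (A2*A3*(A4+A5)) return)
Step 2 collapses a series group.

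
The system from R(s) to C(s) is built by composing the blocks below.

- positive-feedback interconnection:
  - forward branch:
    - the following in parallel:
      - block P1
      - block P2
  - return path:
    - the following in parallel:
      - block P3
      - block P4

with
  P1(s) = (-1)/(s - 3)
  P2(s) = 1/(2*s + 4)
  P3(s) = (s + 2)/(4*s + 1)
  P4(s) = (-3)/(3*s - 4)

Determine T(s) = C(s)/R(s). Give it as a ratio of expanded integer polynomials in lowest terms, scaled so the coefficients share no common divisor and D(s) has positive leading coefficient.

Reducing step by step:

1. reduce the parallel group P1, P2; result (-s - 7)/(2*s^2 - 2*s - 12)
2. parallel reduction of P3, P4; result (3*s^2 - 10*s - 11)/(12*s^2 - 13*s - 4)
3. apply the feedback formula to (P1+P2), (P3+P4), giving the overall T(s)

Answer: (-12*s^3 - 71*s^2 + 95*s + 28)/(24*s^4 - 47*s^3 - 115*s^2 + 83*s - 29)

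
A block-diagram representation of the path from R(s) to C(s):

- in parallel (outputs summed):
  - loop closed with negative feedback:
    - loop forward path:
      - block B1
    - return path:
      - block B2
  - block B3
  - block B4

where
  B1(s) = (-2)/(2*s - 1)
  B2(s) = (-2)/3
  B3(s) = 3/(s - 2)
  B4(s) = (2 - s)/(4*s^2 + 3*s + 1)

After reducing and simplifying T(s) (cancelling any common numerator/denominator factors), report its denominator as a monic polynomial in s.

Answer: s^4 - 13*s^3/12 - 35*s^2/24 - 17*s/24 - 1/12

Working:
Step 1 - reduce the feedback loop with forward B1 and return B2; result (-6)/(6*s + 1)
Step 2 - parallel reduction of [B1/(1+B1*B2)], B3, B4; result (42*s^3 + 119*s^2 + 37*s + 11)/(24*s^4 - 26*s^3 - 35*s^2 - 17*s - 2)
T(s) is the step-2 result (common factors already cancelled). Leading coefficient of the denominator: 24. Divide through by 24 for the monic polynomial.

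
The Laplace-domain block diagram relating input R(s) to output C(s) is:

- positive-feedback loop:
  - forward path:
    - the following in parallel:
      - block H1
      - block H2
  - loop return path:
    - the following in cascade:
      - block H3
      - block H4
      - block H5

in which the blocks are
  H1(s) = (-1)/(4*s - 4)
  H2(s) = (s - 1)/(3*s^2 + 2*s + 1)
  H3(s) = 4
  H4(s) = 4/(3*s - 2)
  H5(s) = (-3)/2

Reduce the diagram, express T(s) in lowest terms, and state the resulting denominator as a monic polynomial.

The answer is s^4 - s^3 + 5*s^2/9 - 61*s/9 + 20/9.

Reasoning:
(1) parallel reduction of H1, H2 gives (s^2 - 10*s + 3)/(12*s^3 - 4*s^2 - 4*s - 4)
(2) combine H3, H4, H5 in series gives (-24)/(3*s - 2)
(3) close the feedback loop around (H1+H2), (H3*H4*H5) gives (3*s^3 - 32*s^2 + 29*s - 6)/(36*s^4 - 36*s^3 + 20*s^2 - 244*s + 80)
T(s) is the step-3 result (common factors already cancelled). Leading coefficient of the denominator: 36. Divide through by 36 for the monic polynomial.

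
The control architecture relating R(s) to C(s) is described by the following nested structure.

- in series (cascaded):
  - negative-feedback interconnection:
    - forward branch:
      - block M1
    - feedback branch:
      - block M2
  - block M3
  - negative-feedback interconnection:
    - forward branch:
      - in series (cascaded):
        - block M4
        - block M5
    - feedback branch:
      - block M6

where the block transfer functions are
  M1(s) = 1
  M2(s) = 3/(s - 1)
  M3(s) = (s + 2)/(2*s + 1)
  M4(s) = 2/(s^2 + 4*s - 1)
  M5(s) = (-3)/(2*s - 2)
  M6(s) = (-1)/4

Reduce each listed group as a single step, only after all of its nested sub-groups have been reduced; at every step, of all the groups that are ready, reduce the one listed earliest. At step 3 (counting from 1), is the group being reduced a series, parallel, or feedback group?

Answer: feedback

Working:
[1] collapse the loop (M1 forward, M2 return)
[2] reduce the series chain M4, M5
[3] apply the feedback formula to (M4*M5), M6
[4] series reduction of [M1/(1+M1*M2)], M3, [(M4*M5)/(1+(M4*M5)*M6)]
Step 3 collapses a feedback group.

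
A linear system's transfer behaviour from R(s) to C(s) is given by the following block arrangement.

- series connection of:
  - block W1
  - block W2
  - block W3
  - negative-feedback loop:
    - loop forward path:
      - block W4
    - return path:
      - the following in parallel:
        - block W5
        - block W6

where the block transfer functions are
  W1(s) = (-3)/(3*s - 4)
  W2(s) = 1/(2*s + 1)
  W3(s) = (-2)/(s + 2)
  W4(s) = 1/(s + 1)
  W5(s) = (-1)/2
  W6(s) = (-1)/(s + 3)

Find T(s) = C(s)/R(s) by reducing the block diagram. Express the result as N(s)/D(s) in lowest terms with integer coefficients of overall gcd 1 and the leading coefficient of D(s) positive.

Step 1 - combine W5, W6 in parallel; result (-s - 5)/(2*s + 6)
Step 2 - reduce the feedback loop with forward W4 and return (W5+W6); result (2*s + 6)/(2*s^2 + 7*s + 1)
Step 3 - combine W1, W2, W3, [W4/(1+W4*(W5+W6))] in series - this is the overall T(s), already in the required normalized form

Final answer: (12*s + 36)/(12*s^5 + 56*s^4 + 27*s^3 - 107*s^2 - 70*s - 8)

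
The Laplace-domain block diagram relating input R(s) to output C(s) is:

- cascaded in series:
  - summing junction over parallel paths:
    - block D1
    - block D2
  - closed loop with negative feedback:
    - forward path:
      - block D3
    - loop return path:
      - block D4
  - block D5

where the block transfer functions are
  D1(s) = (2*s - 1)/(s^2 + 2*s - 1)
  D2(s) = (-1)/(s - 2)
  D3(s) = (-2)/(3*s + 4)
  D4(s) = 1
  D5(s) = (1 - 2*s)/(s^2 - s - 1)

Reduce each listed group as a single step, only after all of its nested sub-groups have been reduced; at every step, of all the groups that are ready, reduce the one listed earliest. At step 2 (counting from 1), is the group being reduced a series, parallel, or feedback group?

1. parallel reduction of D1, D2
2. collapse the loop (D3 forward, D4 return)
3. cascade (D1+D2), [D3/(1+D3*D4)], D5
Step 2: feedback.

Final answer: feedback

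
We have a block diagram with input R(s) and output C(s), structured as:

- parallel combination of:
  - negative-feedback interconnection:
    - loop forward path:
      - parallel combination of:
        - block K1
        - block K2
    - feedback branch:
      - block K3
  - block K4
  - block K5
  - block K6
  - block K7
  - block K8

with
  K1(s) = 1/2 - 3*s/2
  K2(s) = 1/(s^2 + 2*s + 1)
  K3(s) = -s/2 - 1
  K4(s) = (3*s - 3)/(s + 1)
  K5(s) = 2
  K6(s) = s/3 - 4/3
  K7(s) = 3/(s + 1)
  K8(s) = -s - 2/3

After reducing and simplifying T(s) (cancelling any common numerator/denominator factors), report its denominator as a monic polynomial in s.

Reducing step by step:

Step 1: reduce the parallel group K1, K2 -> (-3*s^3 - 5*s^2 - s + 3)/(2*s^2 + 4*s + 2)
Step 2: feedback reduction of (K1+K2), K3 -> (-6*s^3 - 10*s^2 - 2*s + 6)/(3*s^4 + 11*s^3 + 15*s^2 + 7*s - 2)
Step 3: parallel reduction of [(K1+K2)/(1+(K1+K2)*K3)], K4, K5, K6, K7, K8 -> (-6*s^6 - s^5 + 29*s^4 + 43*s^3 + 17*s^2 - 2*s + 18)/(9*s^5 + 42*s^4 + 78*s^3 + 66*s^2 + 15*s - 6)
Step 3 gives the fully reduced T(s), with no common factor left to cancel. The denominator's leading coefficient is 9, so divide each of its coefficients by 9 to get the monic form.

Answer: s^5 + 14*s^4/3 + 26*s^3/3 + 22*s^2/3 + 5*s/3 - 2/3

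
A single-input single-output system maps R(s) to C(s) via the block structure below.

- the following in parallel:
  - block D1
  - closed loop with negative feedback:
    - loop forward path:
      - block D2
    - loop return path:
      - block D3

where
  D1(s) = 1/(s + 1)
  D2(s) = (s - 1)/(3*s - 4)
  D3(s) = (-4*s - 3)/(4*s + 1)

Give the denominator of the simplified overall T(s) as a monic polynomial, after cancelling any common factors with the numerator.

First reduce the diagram to T(s).

(1) apply the feedback formula to D2, D3: (4*s^2 - 3*s - 1)/(8*s^2 - 12*s - 1)
(2) sum the parallel branches D1, [D2/(1+D2*D3)]: (4*s^3 + 9*s^2 - 16*s - 2)/(8*s^3 - 4*s^2 - 13*s - 1)
T(s) is the step-2 result (common factors already cancelled). Leading coefficient of the denominator: 8. Divide through by 8 for the monic polynomial.

Answer: s^3 - s^2/2 - 13*s/8 - 1/8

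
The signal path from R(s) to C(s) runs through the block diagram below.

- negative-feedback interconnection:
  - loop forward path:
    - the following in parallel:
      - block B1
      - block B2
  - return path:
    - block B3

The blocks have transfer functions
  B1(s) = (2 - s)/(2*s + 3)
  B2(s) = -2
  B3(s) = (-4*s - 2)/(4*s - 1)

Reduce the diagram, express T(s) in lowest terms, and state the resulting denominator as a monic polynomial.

Reducing step by step:

1. parallel reduction of B1, B2 gives (-5*s - 4)/(2*s + 3)
2. close the feedback loop around (B1+B2), B3 gives (-20*s^2 - 11*s + 4)/(28*s^2 + 36*s + 5)
The result of step 2 is T(s) in lowest terms. Its denominator has leading coefficient 28; dividing the denominator through by 28 makes it monic.

Answer: s^2 + 9*s/7 + 5/28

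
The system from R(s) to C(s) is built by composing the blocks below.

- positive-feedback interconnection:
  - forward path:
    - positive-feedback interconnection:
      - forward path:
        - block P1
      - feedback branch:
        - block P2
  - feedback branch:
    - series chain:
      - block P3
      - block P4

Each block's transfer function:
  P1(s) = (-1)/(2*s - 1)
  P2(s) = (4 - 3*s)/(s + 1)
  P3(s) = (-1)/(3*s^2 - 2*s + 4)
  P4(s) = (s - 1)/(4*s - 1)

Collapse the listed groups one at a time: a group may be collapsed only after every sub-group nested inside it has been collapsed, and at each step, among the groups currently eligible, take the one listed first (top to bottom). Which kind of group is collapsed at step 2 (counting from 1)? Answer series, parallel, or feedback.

(1) collapse the loop (P1 forward, P2 return)
(2) series reduction of P3, P4
(3) reduce the feedback loop with forward [P1/(1-P1*P2)] and return (P3*P4)
Step 2 collapses a series group.

Answer: series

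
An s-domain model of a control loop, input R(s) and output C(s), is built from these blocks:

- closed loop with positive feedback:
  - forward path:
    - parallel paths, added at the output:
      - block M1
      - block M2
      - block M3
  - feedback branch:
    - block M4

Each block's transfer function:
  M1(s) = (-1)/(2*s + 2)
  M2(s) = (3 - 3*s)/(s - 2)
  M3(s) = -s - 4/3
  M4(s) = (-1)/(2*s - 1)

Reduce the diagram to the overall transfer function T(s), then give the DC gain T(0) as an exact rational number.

The answer is -10/13.

Reasoning:
Step 1 - add M1, M2, M3 (parallel); result (-6*s^3 - 20*s^2 + 17*s + 40)/(6*s^2 - 6*s - 12)
Step 2 - apply the feedback formula to (M1+M2+M3), M4; result (-12*s^4 - 34*s^3 + 54*s^2 + 63*s - 40)/(6*s^3 - 38*s^2 - s + 52)
DC gain: substitute s = 0 into T(s) from step 2: T(0) = -40/52 = -10/13.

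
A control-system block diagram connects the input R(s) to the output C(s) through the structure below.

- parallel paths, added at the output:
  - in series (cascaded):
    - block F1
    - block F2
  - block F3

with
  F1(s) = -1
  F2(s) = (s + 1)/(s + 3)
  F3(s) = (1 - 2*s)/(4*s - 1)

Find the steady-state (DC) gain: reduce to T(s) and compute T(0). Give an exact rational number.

(1) series reduction of F1, F2: (-s - 1)/(s + 3)
(2) reduce the parallel group (F1*F2), F3: (-6*s^2 - 8*s + 4)/(4*s^2 + 11*s - 3)
That last expression is T(s); at s = 0 only the constant terms survive, so T(0) = 4/(-3) = -4/3.

Final answer: -4/3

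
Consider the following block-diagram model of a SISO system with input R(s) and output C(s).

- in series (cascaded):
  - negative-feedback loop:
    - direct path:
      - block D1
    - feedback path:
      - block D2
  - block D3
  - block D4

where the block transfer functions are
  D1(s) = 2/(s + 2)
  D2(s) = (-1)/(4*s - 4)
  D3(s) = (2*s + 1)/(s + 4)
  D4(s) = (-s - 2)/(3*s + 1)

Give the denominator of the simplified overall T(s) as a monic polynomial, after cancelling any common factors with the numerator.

The answer is s^4 + 16*s^3/3 + 19*s^2/6 - 19*s/2 - 10/3.

Reasoning:
1. feedback reduction of D1, D2 gives (4*s - 4)/(2*s^2 + 2*s - 5)
2. combine [D1/(1+D1*D2)], D3, D4 in series gives (-8*s^3 - 12*s^2 + 12*s + 8)/(6*s^4 + 32*s^3 + 19*s^2 - 57*s - 20)
That last expression is T(s), already simplified. Scaling its denominator by 1/6 (the reciprocal of the leading coefficient) yields the monic denominator.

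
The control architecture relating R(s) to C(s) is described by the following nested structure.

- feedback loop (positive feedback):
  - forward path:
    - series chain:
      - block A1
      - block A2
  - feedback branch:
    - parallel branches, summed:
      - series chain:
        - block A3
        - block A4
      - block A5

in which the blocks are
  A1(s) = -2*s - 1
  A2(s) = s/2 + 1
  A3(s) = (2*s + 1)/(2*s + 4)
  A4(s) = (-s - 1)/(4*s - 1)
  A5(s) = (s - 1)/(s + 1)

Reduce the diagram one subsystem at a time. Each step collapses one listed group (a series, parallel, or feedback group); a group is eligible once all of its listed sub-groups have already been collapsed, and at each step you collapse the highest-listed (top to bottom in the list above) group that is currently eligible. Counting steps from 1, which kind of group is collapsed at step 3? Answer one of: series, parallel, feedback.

Step 1. cascade A1, A2
Step 2. reduce the series chain A3, A4
Step 3. sum the parallel branches (A3*A4), A5
Step 4. apply the feedback formula to (A1*A2), ((A3*A4)+A5)
The group at step 3 is a parallel group.

Final answer: parallel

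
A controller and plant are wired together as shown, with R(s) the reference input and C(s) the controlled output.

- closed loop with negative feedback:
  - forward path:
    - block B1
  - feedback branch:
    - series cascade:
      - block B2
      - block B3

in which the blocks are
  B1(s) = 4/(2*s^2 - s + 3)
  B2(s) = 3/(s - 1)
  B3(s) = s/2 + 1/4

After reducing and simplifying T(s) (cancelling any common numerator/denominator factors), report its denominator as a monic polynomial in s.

Reducing step by step:

1. reduce the series chain B2, B3: (6*s + 3)/(4*s - 4)
2. apply the feedback formula to B1, (B2*B3): (4*s - 4)/(2*s^3 - 3*s^2 + 10*s)
T(s) is the step-2 result (common factors already cancelled). Leading coefficient of the denominator: 2. Divide through by 2 for the monic polynomial.

Answer: s^3 - 3*s^2/2 + 5*s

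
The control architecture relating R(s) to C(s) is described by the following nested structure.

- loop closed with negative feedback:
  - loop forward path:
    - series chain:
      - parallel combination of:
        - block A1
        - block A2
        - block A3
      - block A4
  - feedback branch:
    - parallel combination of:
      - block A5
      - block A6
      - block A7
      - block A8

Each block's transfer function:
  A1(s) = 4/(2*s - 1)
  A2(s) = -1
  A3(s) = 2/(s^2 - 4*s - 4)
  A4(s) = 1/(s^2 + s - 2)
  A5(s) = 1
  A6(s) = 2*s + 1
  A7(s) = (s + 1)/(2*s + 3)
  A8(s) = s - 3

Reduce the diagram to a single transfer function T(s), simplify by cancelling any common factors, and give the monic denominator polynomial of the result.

First reduce the diagram to T(s).

Step 1 - parallel reduction of A1, A2, A3; result (-2*s^3 + 13*s^2 - 8*s - 22)/(2*s^3 - 9*s^2 - 4*s + 4)
Step 2 - combine (A1+A2+A3), A4 in series; result (-2*s^3 + 13*s^2 - 8*s - 22)/(2*s^5 - 7*s^4 - 17*s^3 + 18*s^2 + 12*s - 8)
Step 3 - parallel reduction of A5, A6, A7, A8; result (6*s^2 + 8*s - 2)/(2*s + 3)
Step 4 - feedback reduction of ((A1+A2+A3)*A4), (A5+A6+A7+A8); result (-4*s^4 + 20*s^3 + 23*s^2 - 68*s - 66)/(4*s^6 - 20*s^5 + 7*s^4 + 45*s^3 - 144*s^2 - 140*s + 20)
No further cancellation is possible in the step-4 result, so that is T(s). Its denominator becomes monic after dividing by the leading coefficient 4.

Answer: s^6 - 5*s^5 + 7*s^4/4 + 45*s^3/4 - 36*s^2 - 35*s + 5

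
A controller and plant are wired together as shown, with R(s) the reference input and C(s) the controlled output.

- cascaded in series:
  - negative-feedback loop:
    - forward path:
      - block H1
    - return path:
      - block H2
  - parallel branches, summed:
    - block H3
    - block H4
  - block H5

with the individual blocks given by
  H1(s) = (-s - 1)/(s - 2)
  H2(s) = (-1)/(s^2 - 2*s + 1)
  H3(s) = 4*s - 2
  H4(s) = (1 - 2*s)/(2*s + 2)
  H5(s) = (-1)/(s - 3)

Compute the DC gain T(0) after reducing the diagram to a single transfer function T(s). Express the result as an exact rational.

Answer: -1/2

Working:
Step 1. collapse the loop (H1 forward, H2 return); result (-s^3 + s^2 + s - 1)/(s^3 - 4*s^2 + 6*s - 1)
Step 2. parallel reduction of H3, H4; result (8*s^2 + 2*s - 3)/(2*s + 2)
Step 3. cascade [H1/(1+H1*H2)], (H3+H4), H5; result (8*s^4 - 14*s^3 + s^2 + 8*s - 3)/(2*s^4 - 14*s^3 + 36*s^2 - 38*s + 6)
That last expression is T(s); at s = 0 only the constant terms survive, so T(0) = -3/6 = -1/2.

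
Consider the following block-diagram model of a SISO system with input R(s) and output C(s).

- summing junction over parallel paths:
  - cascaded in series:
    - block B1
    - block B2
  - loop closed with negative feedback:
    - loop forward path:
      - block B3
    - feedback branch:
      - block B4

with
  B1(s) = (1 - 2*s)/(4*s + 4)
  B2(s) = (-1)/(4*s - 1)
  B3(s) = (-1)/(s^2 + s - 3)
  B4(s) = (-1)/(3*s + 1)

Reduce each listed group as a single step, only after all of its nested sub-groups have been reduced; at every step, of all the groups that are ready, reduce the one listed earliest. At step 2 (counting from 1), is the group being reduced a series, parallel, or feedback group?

(1) cascade B1, B2
(2) collapse the loop (B3 forward, B4 return)
(3) parallel reduction of (B1*B2), [B3/(1+B3*B4)]
Step 2 collapses a feedback group.

Answer: feedback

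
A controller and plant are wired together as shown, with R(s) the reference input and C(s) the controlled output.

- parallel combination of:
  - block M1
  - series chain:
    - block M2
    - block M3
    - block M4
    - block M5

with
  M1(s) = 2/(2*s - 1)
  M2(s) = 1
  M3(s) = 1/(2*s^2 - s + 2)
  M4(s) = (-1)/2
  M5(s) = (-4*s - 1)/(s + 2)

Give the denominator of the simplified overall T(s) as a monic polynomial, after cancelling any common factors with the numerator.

The answer is s^4 + s^3 - 3*s^2/4 + 2*s - 1.

Reasoning:
1. cascade M2, M3, M4, M5 -> (4*s + 1)/(4*s^3 + 6*s^2 + 8)
2. reduce the parallel group M1, (M2*M3*M4*M5) -> (8*s^3 + 20*s^2 - 2*s + 15)/(8*s^4 + 8*s^3 - 6*s^2 + 16*s - 8)
No further cancellation is possible in the step-2 result, so that is T(s). Its denominator becomes monic after dividing by the leading coefficient 8.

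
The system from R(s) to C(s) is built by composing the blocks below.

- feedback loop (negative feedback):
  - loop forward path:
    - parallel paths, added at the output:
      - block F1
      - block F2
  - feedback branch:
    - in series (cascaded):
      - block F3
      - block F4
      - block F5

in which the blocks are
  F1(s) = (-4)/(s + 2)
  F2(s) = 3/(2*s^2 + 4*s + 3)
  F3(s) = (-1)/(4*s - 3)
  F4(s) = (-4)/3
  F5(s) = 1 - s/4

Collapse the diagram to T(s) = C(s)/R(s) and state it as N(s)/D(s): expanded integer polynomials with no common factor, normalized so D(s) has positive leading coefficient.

Step 1: add F1, F2 (parallel); result (-8*s^2 - 13*s - 6)/(2*s^3 + 8*s^2 + 11*s + 6)
Step 2: combine F3, F4, F5 in series; result (4 - s)/(12*s - 9)
Step 3: collapse the loop ((F1+F2) forward, (F3*F4*F5) return); the result is T(s) itself (integer coefficients, no common factor, positive leading denominator coefficient)

Final answer: (-96*s^3 - 84*s^2 + 45*s + 54)/(24*s^4 + 86*s^3 + 41*s^2 - 73*s - 78)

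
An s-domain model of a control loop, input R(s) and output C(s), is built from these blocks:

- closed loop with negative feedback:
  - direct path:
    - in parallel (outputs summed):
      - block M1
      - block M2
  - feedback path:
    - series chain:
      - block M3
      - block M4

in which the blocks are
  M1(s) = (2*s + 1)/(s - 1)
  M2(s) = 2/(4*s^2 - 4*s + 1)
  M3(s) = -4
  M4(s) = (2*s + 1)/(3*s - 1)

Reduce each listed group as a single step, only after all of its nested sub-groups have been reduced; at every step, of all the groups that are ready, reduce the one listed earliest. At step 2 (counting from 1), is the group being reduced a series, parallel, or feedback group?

The answer is series.

Reasoning:
[1] sum the parallel branches M1, M2
[2] combine M3, M4 in series
[3] apply the feedback formula to (M1+M2), (M3*M4)
At step 2 the group reduced is series.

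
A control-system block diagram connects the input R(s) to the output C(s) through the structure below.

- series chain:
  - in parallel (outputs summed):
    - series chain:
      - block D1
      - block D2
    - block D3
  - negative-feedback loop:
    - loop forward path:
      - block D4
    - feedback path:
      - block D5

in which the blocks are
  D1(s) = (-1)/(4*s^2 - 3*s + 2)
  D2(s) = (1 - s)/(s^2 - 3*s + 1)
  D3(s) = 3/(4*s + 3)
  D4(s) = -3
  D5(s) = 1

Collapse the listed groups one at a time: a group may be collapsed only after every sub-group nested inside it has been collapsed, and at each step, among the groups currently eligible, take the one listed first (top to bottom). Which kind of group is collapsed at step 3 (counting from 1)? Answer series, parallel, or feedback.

1. reduce the series chain D1, D2
2. reduce the parallel group (D1*D2), D3
3. apply the feedback formula to D4, D5
4. series reduction of ((D1*D2)+D3), [D4/(1+D4*D5)]
So the answer for step 3 is feedback.

Therefore the answer is feedback.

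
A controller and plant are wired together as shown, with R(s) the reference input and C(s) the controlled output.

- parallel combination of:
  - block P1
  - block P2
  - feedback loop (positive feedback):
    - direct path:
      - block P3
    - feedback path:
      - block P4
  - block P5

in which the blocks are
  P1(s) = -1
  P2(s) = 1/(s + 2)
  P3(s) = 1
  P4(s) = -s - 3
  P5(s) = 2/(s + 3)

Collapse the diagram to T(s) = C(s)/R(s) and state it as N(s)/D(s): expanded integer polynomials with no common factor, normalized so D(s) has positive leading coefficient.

(1) collapse the loop (P3 forward, P4 return) gives 1/(s + 4)
(2) combine P1, P2, [P3/(1-P3*P4)], P5 in parallel - this is the overall T(s), already in the required normalized form

Answer: (-s^3 - 5*s^2 - 2*s + 10)/(s^3 + 9*s^2 + 26*s + 24)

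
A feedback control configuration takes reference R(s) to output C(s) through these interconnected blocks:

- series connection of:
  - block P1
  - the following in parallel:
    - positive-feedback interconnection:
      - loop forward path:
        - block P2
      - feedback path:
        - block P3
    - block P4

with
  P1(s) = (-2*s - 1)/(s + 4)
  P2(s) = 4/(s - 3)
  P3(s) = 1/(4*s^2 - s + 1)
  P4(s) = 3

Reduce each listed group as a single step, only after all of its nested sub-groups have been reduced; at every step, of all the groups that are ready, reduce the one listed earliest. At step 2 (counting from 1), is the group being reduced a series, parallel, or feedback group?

Step 1. close the feedback loop around P2, P3
Step 2. reduce the parallel group [P2/(1-P2*P3)], P4
Step 3. multiply P1, ([P2/(1-P2*P3)]+P4) (series)
At step 2 the group reduced is parallel.

Final answer: parallel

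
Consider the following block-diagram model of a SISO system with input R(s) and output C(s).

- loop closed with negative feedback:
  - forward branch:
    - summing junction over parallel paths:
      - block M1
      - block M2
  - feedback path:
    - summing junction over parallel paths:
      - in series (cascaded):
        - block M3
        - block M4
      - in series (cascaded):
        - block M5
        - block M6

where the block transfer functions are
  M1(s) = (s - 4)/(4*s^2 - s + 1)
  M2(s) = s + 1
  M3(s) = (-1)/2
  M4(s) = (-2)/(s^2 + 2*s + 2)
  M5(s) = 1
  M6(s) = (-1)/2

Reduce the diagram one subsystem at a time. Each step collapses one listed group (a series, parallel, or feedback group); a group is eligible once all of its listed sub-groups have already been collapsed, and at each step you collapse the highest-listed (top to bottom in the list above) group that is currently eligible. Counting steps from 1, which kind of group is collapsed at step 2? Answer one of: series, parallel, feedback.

(1) sum the parallel branches M1, M2
(2) combine M3, M4 in series
(3) combine M5, M6 in series
(4) parallel reduction of (M3*M4), (M5*M6)
(5) feedback reduction of (M1+M2), ((M3*M4)+(M5*M6))
Step 2 collapses a series group.

Final answer: series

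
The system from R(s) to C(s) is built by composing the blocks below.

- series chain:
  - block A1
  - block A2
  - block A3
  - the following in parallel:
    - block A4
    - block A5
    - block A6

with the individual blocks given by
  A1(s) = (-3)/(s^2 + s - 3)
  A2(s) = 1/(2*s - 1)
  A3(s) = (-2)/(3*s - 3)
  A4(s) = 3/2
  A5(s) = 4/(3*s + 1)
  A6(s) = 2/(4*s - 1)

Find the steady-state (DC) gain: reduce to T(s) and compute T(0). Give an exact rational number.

Step 1: parallel reduction of A4, A5, A6: (36*s^2 + 47*s - 7)/(24*s^2 + 2*s - 2)
Step 2: cascade A1, A2, A3, (A4+A5+A6): (36*s^2 + 47*s - 7)/(24*s^6 - 10*s^5 - 99*s^4 + 113*s^3 - 18*s^2 - 13*s + 3)
That last expression is T(s); at s = 0 only the constant terms survive, so T(0) = -7/3.

Therefore the answer is -7/3.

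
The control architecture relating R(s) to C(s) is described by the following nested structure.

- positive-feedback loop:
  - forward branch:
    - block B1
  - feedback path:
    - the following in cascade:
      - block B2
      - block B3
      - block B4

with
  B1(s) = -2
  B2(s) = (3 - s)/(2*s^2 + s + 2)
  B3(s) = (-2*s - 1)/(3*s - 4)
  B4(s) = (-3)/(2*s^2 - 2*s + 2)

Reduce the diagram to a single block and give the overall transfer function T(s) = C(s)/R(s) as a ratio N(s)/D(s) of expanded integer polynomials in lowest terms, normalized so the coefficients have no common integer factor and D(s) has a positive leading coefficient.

Step 1 - cascade B2, B3, B4 -> (-6*s^2 + 15*s + 9)/(12*s^5 - 22*s^4 + 26*s^3 - 30*s^2 + 20*s - 16)
Step 2 - feedback reduction of B1, (B2*B3*B4); the result is T(s) itself (integer coefficients, no common factor, positive leading denominator coefficient)

Hence the answer: (-12*s^5 + 22*s^4 - 26*s^3 + 30*s^2 - 20*s + 16)/(6*s^5 - 11*s^4 + 13*s^3 - 21*s^2 + 25*s + 1)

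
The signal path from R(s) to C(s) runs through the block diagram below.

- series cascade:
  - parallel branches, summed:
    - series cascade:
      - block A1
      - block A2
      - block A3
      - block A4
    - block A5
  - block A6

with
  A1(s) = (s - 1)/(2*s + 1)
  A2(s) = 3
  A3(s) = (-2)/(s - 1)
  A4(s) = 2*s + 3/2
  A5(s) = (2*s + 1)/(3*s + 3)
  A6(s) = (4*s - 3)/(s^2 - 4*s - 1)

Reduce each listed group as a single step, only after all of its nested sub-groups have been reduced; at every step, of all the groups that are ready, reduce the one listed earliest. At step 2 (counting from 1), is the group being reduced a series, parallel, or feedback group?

1. series reduction of A1, A2, A3, A4
2. add (A1*A2*A3*A4), A5 (parallel)
3. combine ((A1*A2*A3*A4)+A5), A6 in series
At step 2 the group reduced is parallel.

Answer: parallel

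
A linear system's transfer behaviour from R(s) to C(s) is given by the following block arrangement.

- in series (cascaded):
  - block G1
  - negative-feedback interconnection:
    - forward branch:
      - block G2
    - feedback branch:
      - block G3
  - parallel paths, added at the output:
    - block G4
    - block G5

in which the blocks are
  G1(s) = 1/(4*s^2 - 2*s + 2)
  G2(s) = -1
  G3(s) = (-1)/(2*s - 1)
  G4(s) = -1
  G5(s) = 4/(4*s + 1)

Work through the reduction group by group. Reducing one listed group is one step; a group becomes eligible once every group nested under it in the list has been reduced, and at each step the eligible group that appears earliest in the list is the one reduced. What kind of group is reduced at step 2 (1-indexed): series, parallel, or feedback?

Reducing step by step:

1. reduce the feedback loop with forward G2 and return G3
2. add G4, G5 (parallel)
3. combine G1, [G2/(1+G2*G3)], (G4+G5) in series
At step 2 the group reduced is parallel.

Answer: parallel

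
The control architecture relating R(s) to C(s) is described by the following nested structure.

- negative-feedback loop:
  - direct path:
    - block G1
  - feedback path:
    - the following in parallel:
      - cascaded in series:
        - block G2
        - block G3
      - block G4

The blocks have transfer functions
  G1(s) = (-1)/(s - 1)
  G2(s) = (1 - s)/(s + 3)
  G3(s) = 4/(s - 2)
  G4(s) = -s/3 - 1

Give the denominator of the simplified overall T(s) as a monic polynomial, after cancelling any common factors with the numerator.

Step 1 - series reduction of G2, G3; result (4 - 4*s)/(s^2 + s - 6)
Step 2 - add (G2*G3), G4 (parallel); result (-s^3 - 4*s^2 - 9*s + 30)/(3*s^2 + 3*s - 18)
Step 3 - collapse the loop (G1 forward, ((G2*G3)+G4) return); result (-3*s^2 - 3*s + 18)/(4*s^3 + 4*s^2 - 12*s - 12)
Step 3 gives the fully reduced T(s), with no common factor left to cancel. The denominator's leading coefficient is 4, so divide each of its coefficients by 4 to get the monic form.

Hence the answer: s^3 + s^2 - 3*s - 3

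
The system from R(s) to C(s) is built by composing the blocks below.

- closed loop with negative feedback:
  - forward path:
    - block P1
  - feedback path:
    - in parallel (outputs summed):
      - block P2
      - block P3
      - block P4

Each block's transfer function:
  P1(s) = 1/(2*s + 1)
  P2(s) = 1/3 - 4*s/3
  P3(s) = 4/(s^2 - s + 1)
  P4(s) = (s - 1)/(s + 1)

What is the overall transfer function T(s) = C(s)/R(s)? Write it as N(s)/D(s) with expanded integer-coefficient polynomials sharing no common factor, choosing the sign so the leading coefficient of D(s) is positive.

Step 1: sum the parallel branches P2, P3, P4 -> (-4*s^4 + 4*s^3 - 6*s^2 + 14*s + 10)/(3*s^3 + 3)
Step 2: close the feedback loop around P1, (P2+P3+P4), giving the overall T(s)

Therefore the answer is (3*s^3 + 3)/(2*s^4 + 7*s^3 - 6*s^2 + 20*s + 13).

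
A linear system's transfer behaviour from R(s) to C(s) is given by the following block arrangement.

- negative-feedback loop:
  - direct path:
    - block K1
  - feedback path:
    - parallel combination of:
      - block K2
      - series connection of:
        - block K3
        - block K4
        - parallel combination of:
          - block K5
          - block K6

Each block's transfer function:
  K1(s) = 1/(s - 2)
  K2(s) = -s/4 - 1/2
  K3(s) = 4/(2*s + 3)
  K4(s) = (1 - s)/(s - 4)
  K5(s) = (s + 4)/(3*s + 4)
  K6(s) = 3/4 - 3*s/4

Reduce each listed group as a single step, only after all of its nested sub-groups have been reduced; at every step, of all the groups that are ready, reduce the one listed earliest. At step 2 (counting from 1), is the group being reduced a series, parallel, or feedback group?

Step 1 - reduce the parallel group K5, K6
Step 2 - cascade K3, K4, (K5+K6)
Step 3 - parallel reduction of K2, (K3*K4*(K5+K6))
Step 4 - reduce the feedback loop with forward K1 and return (K2+(K3*K4*(K5+K6)))
Step 2 collapses a series group.

Hence the answer: series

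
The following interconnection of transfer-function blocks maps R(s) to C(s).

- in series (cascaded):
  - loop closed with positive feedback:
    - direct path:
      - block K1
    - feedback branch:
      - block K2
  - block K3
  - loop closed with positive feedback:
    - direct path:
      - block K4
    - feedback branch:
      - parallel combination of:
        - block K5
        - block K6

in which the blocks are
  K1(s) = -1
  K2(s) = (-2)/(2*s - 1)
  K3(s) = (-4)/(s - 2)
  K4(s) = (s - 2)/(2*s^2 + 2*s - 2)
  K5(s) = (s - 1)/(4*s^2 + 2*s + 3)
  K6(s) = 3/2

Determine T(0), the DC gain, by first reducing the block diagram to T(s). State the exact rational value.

(1) feedback reduction of K1, K2 = (1 - 2*s)/(2*s - 3)
(2) reduce the parallel group K5, K6 = (12*s^2 + 8*s + 7)/(8*s^2 + 4*s + 6)
(3) feedback reduction of K4, (K5+K6) = (8*s^3 - 12*s^2 - 2*s - 12)/(16*s^4 + 12*s^3 + 20*s^2 + 13*s + 2)
(4) multiply [K1/(1-K1*K2)], K3, [K4/(1-K4*(K5+K6))] (series) = (64*s^3 + 32*s - 24)/(32*s^5 - 24*s^4 + 4*s^3 - 34*s^2 - 35*s - 6)
That last expression is T(s); at s = 0 only the constant terms survive, so T(0) = -24/(-6) = 4.

Final answer: 4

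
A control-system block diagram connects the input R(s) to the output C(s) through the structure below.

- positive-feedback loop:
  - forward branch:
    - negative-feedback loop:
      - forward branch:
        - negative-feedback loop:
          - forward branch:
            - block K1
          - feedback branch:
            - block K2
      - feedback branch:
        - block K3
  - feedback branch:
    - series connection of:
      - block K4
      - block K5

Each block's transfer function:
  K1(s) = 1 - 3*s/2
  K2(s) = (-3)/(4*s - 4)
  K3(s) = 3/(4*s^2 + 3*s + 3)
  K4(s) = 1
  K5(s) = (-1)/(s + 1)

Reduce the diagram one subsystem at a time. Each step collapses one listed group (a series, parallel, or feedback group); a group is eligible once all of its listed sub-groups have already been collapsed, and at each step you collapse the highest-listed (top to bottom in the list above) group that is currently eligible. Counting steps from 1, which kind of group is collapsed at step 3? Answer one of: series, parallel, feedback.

(1) apply the feedback formula to K1, K2
(2) feedback reduction of [K1/(1+K1*K2)], K3
(3) cascade K4, K5
(4) close the feedback loop around [[K1/(1+K1*K2)]/(1+[K1/(1+K1*K2)]*K3)], (K4*K5)
Step 3: series.

Therefore the answer is series.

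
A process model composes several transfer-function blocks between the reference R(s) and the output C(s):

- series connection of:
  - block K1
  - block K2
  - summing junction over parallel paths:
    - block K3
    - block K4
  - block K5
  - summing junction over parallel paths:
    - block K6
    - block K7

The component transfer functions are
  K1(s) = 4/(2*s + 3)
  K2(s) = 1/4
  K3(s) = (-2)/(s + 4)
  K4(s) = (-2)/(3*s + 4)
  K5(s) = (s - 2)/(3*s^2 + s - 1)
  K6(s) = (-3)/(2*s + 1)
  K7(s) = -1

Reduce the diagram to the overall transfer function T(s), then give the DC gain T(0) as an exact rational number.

Step 1 - combine K3, K4 in parallel; result (-8*s - 16)/(3*s^2 + 16*s + 16)
Step 2 - add K6, K7 (parallel); result (-2*s - 4)/(2*s + 1)
Step 3 - reduce the series chain K1, K2, (K3+K4), K5, (K6+K7); result (16*s^3 + 32*s^2 - 64*s - 128)/(36*s^6 + 276*s^5 + 679*s^4 + 641*s^3 + 119*s^2 - 128*s - 48)
Step 3 gives the overall T(s). Then T(0) = -128/(-48) = 8/3.

Final answer: 8/3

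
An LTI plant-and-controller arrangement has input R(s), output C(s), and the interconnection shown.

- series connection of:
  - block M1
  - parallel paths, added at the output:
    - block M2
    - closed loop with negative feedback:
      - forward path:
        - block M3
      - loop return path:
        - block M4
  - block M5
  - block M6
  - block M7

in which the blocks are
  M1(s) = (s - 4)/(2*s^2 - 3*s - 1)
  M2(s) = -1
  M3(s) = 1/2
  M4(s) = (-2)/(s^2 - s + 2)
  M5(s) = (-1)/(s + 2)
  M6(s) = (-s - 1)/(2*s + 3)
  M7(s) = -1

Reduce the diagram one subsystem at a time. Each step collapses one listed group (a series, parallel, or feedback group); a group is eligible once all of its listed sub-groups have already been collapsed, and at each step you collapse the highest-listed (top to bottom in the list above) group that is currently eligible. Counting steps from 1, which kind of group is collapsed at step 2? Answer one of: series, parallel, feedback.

1. apply the feedback formula to M3, M4
2. sum the parallel branches M2, [M3/(1+M3*M4)]
3. multiply M1, (M2+[M3/(1+M3*M4)]), M5, M6, M7 (series)
Step 2: parallel.

Answer: parallel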